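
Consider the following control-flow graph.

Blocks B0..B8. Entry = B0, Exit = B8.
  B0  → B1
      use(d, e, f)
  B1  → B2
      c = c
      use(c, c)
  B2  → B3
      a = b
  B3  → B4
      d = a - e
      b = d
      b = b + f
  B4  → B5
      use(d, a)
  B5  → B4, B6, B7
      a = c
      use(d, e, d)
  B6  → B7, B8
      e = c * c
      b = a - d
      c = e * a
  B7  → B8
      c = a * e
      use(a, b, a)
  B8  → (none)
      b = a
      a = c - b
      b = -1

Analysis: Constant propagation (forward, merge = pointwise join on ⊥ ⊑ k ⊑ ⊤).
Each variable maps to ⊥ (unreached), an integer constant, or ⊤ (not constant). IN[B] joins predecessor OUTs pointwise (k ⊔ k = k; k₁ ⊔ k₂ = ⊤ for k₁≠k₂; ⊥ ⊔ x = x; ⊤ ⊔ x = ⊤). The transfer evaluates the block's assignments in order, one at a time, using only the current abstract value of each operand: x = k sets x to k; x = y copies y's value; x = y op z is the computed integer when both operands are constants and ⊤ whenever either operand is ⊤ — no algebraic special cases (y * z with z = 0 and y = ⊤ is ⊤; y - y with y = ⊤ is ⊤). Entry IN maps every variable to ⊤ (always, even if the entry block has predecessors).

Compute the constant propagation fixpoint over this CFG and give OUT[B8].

Converged values:
  B0:  IN=(all ⊤)  OUT=(all ⊤)
  B1:  IN=(all ⊤)  OUT=(all ⊤)
  B2:  IN=(all ⊤)  OUT=(all ⊤)
  B3:  IN=(all ⊤)  OUT=(all ⊤)
  B4:  IN=(all ⊤)  OUT=(all ⊤)
  B5:  IN=(all ⊤)  OUT=(all ⊤)
  B6:  IN=(all ⊤)  OUT=(all ⊤)
  B7:  IN=(all ⊤)  OUT=(all ⊤)
  B8:  IN=(all ⊤)  OUT={b:-1; rest ⊤}

Merge at B8: IN[B8] = OUT[B6] ⊔ OUT[B7] = {a: ⊤, b: ⊤, c: ⊤, d: ⊤, e: ⊤, f: ⊤}
Applying B8's transfer function to that IN value gives OUT[B8] (row B8 above).

Answer: {a: ⊤, b: -1, c: ⊤, d: ⊤, e: ⊤, f: ⊤}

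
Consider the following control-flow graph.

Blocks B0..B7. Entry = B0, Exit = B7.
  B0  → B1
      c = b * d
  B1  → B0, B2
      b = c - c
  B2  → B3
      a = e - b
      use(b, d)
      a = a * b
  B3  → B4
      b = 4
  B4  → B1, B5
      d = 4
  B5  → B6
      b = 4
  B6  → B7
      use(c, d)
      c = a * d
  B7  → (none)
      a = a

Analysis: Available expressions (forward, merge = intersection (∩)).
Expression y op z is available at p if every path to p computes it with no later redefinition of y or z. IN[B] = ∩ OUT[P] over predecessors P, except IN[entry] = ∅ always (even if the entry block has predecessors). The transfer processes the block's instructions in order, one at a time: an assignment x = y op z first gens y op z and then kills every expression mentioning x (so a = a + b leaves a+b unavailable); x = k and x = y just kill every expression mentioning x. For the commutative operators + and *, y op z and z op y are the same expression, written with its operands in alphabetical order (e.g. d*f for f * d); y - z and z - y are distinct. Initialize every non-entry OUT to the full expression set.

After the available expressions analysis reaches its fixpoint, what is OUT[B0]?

Fixpoint table:
  B0:   IN={}   OUT={b*d}
  B1:   IN={}   OUT={c-c}
  B2:   IN={c-c}   OUT={c-c, e-b}
  B3:   IN={c-c, e-b}   OUT={c-c}
  B4:   IN={c-c}   OUT={c-c}
  B5:   IN={c-c}   OUT={c-c}
  B6:   IN={c-c}   OUT={a*d}
  B7:   IN={a*d}   OUT={}

Merge at B0 (entry node, so the boundary value {} is joined with the incoming edge(s)): IN[B0] = {} ∩ OUT[B1] = {}
Applying B0's transfer function to that IN value gives OUT[B0] (row B0 above).

Answer: {b*d}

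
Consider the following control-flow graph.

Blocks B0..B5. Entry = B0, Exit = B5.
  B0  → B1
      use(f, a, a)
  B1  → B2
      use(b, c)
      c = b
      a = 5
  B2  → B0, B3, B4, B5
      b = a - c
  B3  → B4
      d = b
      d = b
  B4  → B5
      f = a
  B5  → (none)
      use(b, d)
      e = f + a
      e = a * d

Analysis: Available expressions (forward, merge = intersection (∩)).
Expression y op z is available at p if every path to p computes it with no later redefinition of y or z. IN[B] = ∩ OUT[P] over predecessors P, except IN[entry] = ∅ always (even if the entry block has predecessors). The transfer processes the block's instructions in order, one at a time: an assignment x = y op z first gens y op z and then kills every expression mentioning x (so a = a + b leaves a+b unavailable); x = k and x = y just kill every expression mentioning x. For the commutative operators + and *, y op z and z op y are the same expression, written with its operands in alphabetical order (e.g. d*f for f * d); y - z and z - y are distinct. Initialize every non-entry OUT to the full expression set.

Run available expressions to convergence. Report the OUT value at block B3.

Answer: {a-c}

Trace:
Fixpoint table:
  B0:   IN={}   OUT={}
  B1:   IN={}   OUT={}
  B2:   IN={}   OUT={a-c}
  B3:   IN={a-c}   OUT={a-c}
  B4:   IN={a-c}   OUT={a-c}
  B5:   IN={a-c}   OUT={a*d, a+f, a-c}

Merge at B3: IN[B3] = OUT[B2] = {a-c}
Applying B3's transfer function to that IN value gives OUT[B3] (row B3 above).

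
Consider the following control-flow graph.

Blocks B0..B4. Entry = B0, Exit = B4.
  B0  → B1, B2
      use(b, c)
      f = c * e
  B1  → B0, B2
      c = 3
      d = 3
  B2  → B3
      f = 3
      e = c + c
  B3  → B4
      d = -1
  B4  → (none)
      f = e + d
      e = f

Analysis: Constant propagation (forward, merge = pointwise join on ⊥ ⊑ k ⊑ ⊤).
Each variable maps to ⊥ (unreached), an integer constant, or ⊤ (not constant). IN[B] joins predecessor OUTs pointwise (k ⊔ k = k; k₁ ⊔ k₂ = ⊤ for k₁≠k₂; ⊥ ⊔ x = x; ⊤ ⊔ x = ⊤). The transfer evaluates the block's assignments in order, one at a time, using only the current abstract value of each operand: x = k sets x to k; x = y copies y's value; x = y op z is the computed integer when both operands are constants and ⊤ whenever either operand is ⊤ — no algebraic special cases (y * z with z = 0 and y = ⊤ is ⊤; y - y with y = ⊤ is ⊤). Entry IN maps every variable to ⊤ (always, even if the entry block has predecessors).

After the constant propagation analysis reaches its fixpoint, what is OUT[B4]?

Answer: {a: ⊤, b: ⊤, c: ⊤, d: -1, e: ⊤, f: ⊤}

Working:
Per-block solution:
  B0: | IN=(all ⊤) | OUT=(all ⊤)
  B1: | IN=(all ⊤) | OUT={c:3, d:3; rest ⊤}
  B2: | IN=(all ⊤) | OUT={f:3; rest ⊤}
  B3: | IN={f:3; rest ⊤} | OUT={d:-1, f:3; rest ⊤}
  B4: | IN={d:-1, f:3; rest ⊤} | OUT={d:-1; rest ⊤}

Merge at B4: IN[B4] = OUT[B3] = {a: ⊤, b: ⊤, c: ⊤, d: -1, e: ⊤, f: 3}
Applying B4's transfer function to that IN value gives OUT[B4] (row B4 above).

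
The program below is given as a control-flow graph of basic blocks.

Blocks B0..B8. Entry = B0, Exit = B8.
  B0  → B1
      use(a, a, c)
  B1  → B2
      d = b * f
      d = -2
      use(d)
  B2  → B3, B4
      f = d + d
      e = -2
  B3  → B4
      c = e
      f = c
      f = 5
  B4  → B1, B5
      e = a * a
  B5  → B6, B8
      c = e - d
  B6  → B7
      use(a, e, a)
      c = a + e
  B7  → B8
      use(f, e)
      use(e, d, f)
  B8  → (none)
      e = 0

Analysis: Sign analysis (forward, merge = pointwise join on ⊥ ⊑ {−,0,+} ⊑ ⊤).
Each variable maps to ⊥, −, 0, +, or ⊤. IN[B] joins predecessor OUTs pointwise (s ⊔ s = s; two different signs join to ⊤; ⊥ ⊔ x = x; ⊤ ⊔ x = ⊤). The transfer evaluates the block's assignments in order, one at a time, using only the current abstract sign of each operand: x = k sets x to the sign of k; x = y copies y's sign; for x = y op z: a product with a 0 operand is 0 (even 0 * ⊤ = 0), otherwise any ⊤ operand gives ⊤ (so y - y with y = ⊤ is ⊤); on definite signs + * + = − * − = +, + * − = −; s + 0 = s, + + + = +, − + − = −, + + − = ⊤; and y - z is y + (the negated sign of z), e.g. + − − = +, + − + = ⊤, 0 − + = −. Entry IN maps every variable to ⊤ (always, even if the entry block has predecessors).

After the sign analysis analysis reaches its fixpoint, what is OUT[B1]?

Answer: {a: ⊤, b: ⊤, c: ⊤, d: -, e: ⊤, f: ⊤}

Working:
Fixpoint table:
  B0:  IN=(all ⊤)  OUT=(all ⊤)
  B1:  IN=(all ⊤)  OUT={d:-; rest ⊤}
  B2:  IN={d:-; rest ⊤}  OUT={d:-, e:-, f:-; rest ⊤}
  B3:  IN={d:-, e:-, f:-; rest ⊤}  OUT={c:-, d:-, e:-, f:+; rest ⊤}
  B4:  IN={d:-, e:-; rest ⊤}  OUT={d:-; rest ⊤}
  B5:  IN={d:-; rest ⊤}  OUT={d:-; rest ⊤}
  B6:  IN={d:-; rest ⊤}  OUT={d:-; rest ⊤}
  B7:  IN={d:-; rest ⊤}  OUT={d:-; rest ⊤}
  B8:  IN={d:-; rest ⊤}  OUT={d:-, e:0; rest ⊤}

Merge at B1: IN[B1] = OUT[B0] ⊔ OUT[B4] = {a: ⊤, b: ⊤, c: ⊤, d: ⊤, e: ⊤, f: ⊤}
Applying B1's transfer function to that IN value gives OUT[B1] (row B1 above).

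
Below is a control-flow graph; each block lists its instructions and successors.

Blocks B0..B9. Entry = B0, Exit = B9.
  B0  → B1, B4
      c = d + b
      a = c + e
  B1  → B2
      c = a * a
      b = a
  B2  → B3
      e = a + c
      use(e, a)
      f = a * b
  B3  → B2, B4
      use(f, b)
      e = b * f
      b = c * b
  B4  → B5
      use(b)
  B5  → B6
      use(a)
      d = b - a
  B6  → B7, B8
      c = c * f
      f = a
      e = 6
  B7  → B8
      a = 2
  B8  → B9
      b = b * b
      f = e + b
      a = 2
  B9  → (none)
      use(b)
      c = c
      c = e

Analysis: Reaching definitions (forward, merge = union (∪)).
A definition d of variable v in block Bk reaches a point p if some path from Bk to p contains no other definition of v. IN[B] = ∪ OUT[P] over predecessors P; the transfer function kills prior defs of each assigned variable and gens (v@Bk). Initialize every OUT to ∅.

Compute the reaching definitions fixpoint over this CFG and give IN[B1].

Answer: {a@B0, c@B0}

Derivation:
Fixpoint table:
  B0:   IN={}   OUT={a@B0, c@B0}
  B1:   IN={a@B0, c@B0}   OUT={a@B0, b@B1, c@B1}
  B2:   IN={a@B0, b@B1, b@B3, c@B1, e@B3, f@B2}   OUT={a@B0, b@B1, b@B3, c@B1, e@B2, f@B2}
  B3:   IN={a@B0, b@B1, b@B3, c@B1, e@B2, f@B2}   OUT={a@B0, b@B3, c@B1, e@B3, f@B2}
  B4:   IN={a@B0, b@B3, c@B0, c@B1, e@B3, f@B2}   OUT={a@B0, b@B3, c@B0, c@B1, e@B3, f@B2}
  B5:   IN={a@B0, b@B3, c@B0, c@B1, e@B3, f@B2}   OUT={a@B0, b@B3, c@B0, c@B1, d@B5, e@B3, f@B2}
  B6:   IN={a@B0, b@B3, c@B0, c@B1, d@B5, e@B3, f@B2}   OUT={a@B0, b@B3, c@B6, d@B5, e@B6, f@B6}
  B7:   IN={a@B0, b@B3, c@B6, d@B5, e@B6, f@B6}   OUT={a@B7, b@B3, c@B6, d@B5, e@B6, f@B6}
  B8:   IN={a@B0, a@B7, b@B3, c@B6, d@B5, e@B6, f@B6}   OUT={a@B8, b@B8, c@B6, d@B5, e@B6, f@B8}
  B9:   IN={a@B8, b@B8, c@B6, d@B5, e@B6, f@B8}   OUT={a@B8, b@B8, c@B9, d@B5, e@B6, f@B8}

Merge at B1: IN[B1] = OUT[B0] = {a@B0, c@B0}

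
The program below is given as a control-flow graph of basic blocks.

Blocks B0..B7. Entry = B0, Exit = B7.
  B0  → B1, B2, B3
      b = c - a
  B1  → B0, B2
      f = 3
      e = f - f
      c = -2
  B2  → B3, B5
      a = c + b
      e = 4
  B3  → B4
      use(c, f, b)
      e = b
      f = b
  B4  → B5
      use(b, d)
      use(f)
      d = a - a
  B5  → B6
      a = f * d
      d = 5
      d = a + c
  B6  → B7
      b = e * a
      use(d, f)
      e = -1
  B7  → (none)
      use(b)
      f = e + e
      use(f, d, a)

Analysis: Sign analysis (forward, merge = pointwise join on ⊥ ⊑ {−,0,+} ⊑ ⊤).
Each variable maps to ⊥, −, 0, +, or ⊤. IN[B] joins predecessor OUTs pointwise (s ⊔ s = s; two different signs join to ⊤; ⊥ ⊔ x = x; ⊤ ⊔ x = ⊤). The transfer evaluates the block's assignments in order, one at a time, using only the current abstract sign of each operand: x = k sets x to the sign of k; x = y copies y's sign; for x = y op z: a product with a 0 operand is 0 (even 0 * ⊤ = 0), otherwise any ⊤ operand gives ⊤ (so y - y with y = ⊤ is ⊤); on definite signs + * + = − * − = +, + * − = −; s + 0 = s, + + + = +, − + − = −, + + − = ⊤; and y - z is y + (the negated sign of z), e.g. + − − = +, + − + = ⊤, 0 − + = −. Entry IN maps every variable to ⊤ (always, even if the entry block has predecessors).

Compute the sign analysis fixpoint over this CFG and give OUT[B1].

Answer: {a: ⊤, b: ⊤, c: -, d: ⊤, e: ⊤, f: +}

Working:
Fixpoint table:
  B0: | IN=(all ⊤) | OUT=(all ⊤)
  B1: | IN=(all ⊤) | OUT={c:-, f:+; rest ⊤}
  B2: | IN=(all ⊤) | OUT={e:+; rest ⊤}
  B3: | IN=(all ⊤) | OUT=(all ⊤)
  B4: | IN=(all ⊤) | OUT=(all ⊤)
  B5: | IN=(all ⊤) | OUT=(all ⊤)
  B6: | IN=(all ⊤) | OUT={e:-; rest ⊤}
  B7: | IN={e:-; rest ⊤} | OUT={e:-, f:-; rest ⊤}

Merge at B1: IN[B1] = OUT[B0] = {a: ⊤, b: ⊤, c: ⊤, d: ⊤, e: ⊤, f: ⊤}
Applying B1's transfer function to that IN value gives OUT[B1] (row B1 above).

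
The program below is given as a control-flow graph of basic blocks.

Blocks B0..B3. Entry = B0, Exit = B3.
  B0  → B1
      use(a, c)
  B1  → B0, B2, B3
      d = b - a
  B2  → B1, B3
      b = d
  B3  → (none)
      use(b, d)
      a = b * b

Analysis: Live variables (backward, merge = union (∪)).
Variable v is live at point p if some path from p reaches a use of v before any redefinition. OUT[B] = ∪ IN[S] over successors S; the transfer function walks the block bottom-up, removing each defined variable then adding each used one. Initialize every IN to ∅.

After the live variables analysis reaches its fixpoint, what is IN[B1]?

Per-block solution:
  B0:   IN={a, b, c}   OUT={a, b, c}
  B1:   IN={a, b, c}   OUT={a, b, c, d}
  B2:   IN={a, c, d}   OUT={a, b, c, d}
  B3:   IN={b, d}   OUT={}

Merge at B1: OUT[B1] = IN[B0] ⊔ IN[B2] ⊔ IN[B3] = {a, b, c, d}
Applying B1's transfer function to that OUT value gives IN[B1] (row B1 above).

Answer: {a, b, c}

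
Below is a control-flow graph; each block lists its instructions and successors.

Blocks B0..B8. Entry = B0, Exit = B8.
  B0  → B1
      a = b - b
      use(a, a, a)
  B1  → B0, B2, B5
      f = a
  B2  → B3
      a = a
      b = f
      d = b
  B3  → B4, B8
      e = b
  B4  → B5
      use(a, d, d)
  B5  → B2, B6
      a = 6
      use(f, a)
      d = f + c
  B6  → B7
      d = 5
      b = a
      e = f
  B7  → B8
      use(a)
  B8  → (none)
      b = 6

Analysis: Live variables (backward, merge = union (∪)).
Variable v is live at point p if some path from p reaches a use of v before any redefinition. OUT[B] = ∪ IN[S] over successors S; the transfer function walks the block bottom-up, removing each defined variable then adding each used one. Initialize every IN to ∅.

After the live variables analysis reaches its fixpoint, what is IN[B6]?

Per-block solution:
  B0:   IN={b, c}   OUT={a, b, c}
  B1:   IN={a, b, c}   OUT={a, b, c, f}
  B2:   IN={a, c, f}   OUT={a, b, c, d, f}
  B3:   IN={a, b, c, d, f}   OUT={a, c, d, f}
  B4:   IN={a, c, d, f}   OUT={c, f}
  B5:   IN={c, f}   OUT={a, c, f}
  B6:   IN={a, f}   OUT={a}
  B7:   IN={a}   OUT={}
  B8:   IN={}   OUT={}

Merge at B6: OUT[B6] = IN[B7] = {a}
Applying B6's transfer function to that OUT value gives IN[B6] (row B6 above).

Answer: {a, f}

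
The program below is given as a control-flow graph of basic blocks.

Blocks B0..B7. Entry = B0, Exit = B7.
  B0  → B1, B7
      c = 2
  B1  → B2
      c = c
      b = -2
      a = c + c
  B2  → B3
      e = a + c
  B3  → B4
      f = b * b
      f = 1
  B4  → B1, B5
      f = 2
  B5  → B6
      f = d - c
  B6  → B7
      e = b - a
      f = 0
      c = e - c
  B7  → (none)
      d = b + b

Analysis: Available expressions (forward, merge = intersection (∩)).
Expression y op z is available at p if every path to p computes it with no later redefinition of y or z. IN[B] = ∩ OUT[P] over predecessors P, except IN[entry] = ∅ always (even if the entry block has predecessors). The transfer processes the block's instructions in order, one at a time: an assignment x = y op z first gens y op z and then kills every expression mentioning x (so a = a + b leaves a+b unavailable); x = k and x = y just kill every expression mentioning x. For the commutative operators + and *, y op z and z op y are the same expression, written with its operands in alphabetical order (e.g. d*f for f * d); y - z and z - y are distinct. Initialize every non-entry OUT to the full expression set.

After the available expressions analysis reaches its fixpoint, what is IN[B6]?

Fixpoint table:
  B0:   IN={}   OUT={}
  B1:   IN={}   OUT={c+c}
  B2:   IN={c+c}   OUT={a+c, c+c}
  B3:   IN={a+c, c+c}   OUT={a+c, b*b, c+c}
  B4:   IN={a+c, b*b, c+c}   OUT={a+c, b*b, c+c}
  B5:   IN={a+c, b*b, c+c}   OUT={a+c, b*b, c+c, d-c}
  B6:   IN={a+c, b*b, c+c, d-c}   OUT={b*b, b-a}
  B7:   IN={}   OUT={b+b}

Merge at B6: IN[B6] = OUT[B5] = {a+c, b*b, c+c, d-c}

Answer: {a+c, b*b, c+c, d-c}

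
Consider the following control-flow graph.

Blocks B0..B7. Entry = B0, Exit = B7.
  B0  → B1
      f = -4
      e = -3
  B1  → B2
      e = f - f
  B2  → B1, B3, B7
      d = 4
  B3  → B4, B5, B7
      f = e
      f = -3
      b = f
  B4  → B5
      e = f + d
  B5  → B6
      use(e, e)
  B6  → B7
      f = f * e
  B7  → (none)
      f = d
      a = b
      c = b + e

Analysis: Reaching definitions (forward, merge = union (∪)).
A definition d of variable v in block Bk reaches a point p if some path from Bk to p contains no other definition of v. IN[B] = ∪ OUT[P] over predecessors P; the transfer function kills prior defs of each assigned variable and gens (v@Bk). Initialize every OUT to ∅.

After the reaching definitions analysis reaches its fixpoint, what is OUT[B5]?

Fixpoint table:
  B0: | IN={} | OUT={e@B0, f@B0}
  B1: | IN={d@B2, e@B0, e@B1, f@B0} | OUT={d@B2, e@B1, f@B0}
  B2: | IN={d@B2, e@B1, f@B0} | OUT={d@B2, e@B1, f@B0}
  B3: | IN={d@B2, e@B1, f@B0} | OUT={b@B3, d@B2, e@B1, f@B3}
  B4: | IN={b@B3, d@B2, e@B1, f@B3} | OUT={b@B3, d@B2, e@B4, f@B3}
  B5: | IN={b@B3, d@B2, e@B1, e@B4, f@B3} | OUT={b@B3, d@B2, e@B1, e@B4, f@B3}
  B6: | IN={b@B3, d@B2, e@B1, e@B4, f@B3} | OUT={b@B3, d@B2, e@B1, e@B4, f@B6}
  B7: | IN={b@B3, d@B2, e@B1, e@B4, f@B0, f@B3, f@B6} | OUT={a@B7, b@B3, c@B7, d@B2, e@B1, e@B4, f@B7}

Merge at B5: IN[B5] = OUT[B3] ⊔ OUT[B4] = {b@B3, d@B2, e@B1, e@B4, f@B3}
Applying B5's transfer function to that IN value gives OUT[B5] (row B5 above).

Answer: {b@B3, d@B2, e@B1, e@B4, f@B3}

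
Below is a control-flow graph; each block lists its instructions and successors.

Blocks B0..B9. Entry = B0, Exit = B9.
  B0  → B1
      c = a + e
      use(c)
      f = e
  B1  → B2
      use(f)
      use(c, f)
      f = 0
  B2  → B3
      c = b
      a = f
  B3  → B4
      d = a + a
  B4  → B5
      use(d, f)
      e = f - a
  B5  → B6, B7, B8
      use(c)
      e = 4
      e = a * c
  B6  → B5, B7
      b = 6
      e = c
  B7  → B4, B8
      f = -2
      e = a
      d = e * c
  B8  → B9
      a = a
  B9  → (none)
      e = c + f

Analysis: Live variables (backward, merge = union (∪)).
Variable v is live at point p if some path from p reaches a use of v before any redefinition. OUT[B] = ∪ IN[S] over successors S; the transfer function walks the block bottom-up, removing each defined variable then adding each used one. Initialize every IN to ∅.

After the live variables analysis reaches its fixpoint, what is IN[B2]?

Fixpoint table:
  B0:  IN={a, b, e}  OUT={b, c, f}
  B1:  IN={b, c, f}  OUT={b, f}
  B2:  IN={b, f}  OUT={a, c, f}
  B3:  IN={a, c, f}  OUT={a, c, d, f}
  B4:  IN={a, c, d, f}  OUT={a, c, f}
  B5:  IN={a, c, f}  OUT={a, c, f}
  B6:  IN={a, c, f}  OUT={a, c, f}
  B7:  IN={a, c}  OUT={a, c, d, f}
  B8:  IN={a, c, f}  OUT={c, f}
  B9:  IN={c, f}  OUT={}

Merge at B2: OUT[B2] = IN[B3] = {a, c, f}
Applying B2's transfer function to that OUT value gives IN[B2] (row B2 above).

Answer: {b, f}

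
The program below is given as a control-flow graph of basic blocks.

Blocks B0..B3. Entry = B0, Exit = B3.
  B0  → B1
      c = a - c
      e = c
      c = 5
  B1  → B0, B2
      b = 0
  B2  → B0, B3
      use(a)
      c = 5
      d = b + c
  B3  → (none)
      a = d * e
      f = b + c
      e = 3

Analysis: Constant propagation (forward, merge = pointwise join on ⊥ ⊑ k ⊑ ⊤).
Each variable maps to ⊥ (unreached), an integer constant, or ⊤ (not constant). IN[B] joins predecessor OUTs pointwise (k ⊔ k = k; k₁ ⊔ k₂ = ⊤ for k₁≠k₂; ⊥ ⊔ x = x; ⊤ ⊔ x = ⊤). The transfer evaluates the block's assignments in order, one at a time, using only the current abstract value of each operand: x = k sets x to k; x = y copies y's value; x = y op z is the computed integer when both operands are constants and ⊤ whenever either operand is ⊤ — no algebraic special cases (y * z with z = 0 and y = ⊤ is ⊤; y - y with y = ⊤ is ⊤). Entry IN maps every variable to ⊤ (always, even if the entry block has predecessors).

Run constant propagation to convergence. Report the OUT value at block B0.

Answer: {a: ⊤, b: ⊤, c: 5, d: ⊤, e: ⊤, f: ⊤}

Trace:
Per-block solution:
  B0:  IN=(all ⊤)  OUT={c:5; rest ⊤}
  B1:  IN={c:5; rest ⊤}  OUT={b:0, c:5; rest ⊤}
  B2:  IN={b:0, c:5; rest ⊤}  OUT={b:0, c:5, d:5; rest ⊤}
  B3:  IN={b:0, c:5, d:5; rest ⊤}  OUT={b:0, c:5, d:5, e:3, f:5; rest ⊤}

Merge at B0 (entry node, so the boundary value (all ⊤) is joined with the incoming edge(s)): IN[B0] = (all ⊤) ⊔ OUT[B1] ⊔ OUT[B2] = {a: ⊤, b: ⊤, c: ⊤, d: ⊤, e: ⊤, f: ⊤}
Applying B0's transfer function to that IN value gives OUT[B0] (row B0 above).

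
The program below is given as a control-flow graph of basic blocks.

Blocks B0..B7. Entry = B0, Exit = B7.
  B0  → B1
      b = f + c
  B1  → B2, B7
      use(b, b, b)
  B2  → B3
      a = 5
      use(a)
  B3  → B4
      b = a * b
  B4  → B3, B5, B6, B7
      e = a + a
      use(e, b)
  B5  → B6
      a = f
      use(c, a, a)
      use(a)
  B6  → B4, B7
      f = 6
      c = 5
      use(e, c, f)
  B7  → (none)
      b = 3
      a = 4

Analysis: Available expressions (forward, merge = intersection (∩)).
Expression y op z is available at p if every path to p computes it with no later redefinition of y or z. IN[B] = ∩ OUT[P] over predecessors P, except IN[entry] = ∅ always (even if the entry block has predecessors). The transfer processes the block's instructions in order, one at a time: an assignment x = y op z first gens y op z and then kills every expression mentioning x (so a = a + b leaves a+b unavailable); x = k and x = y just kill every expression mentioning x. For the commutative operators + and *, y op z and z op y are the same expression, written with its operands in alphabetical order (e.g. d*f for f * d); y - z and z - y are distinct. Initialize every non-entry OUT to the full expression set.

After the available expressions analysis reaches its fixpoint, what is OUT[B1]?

Converged values:
  B0:   IN={}   OUT={c+f}
  B1:   IN={c+f}   OUT={c+f}
  B2:   IN={c+f}   OUT={c+f}
  B3:   IN={}   OUT={}
  B4:   IN={}   OUT={a+a}
  B5:   IN={a+a}   OUT={}
  B6:   IN={}   OUT={}
  B7:   IN={}   OUT={}

Merge at B1: IN[B1] = OUT[B0] = {c+f}
Applying B1's transfer function to that IN value gives OUT[B1] (row B1 above).

Answer: {c+f}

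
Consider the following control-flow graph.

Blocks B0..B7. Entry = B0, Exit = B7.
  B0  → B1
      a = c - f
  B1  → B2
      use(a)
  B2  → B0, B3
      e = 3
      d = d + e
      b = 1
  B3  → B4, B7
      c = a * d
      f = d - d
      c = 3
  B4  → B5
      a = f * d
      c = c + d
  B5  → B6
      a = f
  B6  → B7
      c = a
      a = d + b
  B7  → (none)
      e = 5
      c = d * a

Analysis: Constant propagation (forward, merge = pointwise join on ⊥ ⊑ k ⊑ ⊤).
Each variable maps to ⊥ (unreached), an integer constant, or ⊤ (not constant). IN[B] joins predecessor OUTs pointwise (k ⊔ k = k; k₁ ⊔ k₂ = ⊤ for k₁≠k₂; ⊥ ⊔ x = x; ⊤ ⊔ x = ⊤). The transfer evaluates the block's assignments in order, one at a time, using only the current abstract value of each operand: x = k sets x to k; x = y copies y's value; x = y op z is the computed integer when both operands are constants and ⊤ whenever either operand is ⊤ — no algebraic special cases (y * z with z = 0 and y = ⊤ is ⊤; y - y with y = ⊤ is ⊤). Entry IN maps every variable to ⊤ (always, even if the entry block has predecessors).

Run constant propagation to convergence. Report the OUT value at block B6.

Answer: {a: ⊤, b: 1, c: ⊤, d: ⊤, e: 3, f: ⊤}

Working:
Per-block solution:
  B0:  IN=(all ⊤)  OUT=(all ⊤)
  B1:  IN=(all ⊤)  OUT=(all ⊤)
  B2:  IN=(all ⊤)  OUT={b:1, e:3; rest ⊤}
  B3:  IN={b:1, e:3; rest ⊤}  OUT={b:1, c:3, e:3; rest ⊤}
  B4:  IN={b:1, c:3, e:3; rest ⊤}  OUT={b:1, e:3; rest ⊤}
  B5:  IN={b:1, e:3; rest ⊤}  OUT={b:1, e:3; rest ⊤}
  B6:  IN={b:1, e:3; rest ⊤}  OUT={b:1, e:3; rest ⊤}
  B7:  IN={b:1, e:3; rest ⊤}  OUT={b:1, e:5; rest ⊤}

Merge at B6: IN[B6] = OUT[B5] = {a: ⊤, b: 1, c: ⊤, d: ⊤, e: 3, f: ⊤}
Applying B6's transfer function to that IN value gives OUT[B6] (row B6 above).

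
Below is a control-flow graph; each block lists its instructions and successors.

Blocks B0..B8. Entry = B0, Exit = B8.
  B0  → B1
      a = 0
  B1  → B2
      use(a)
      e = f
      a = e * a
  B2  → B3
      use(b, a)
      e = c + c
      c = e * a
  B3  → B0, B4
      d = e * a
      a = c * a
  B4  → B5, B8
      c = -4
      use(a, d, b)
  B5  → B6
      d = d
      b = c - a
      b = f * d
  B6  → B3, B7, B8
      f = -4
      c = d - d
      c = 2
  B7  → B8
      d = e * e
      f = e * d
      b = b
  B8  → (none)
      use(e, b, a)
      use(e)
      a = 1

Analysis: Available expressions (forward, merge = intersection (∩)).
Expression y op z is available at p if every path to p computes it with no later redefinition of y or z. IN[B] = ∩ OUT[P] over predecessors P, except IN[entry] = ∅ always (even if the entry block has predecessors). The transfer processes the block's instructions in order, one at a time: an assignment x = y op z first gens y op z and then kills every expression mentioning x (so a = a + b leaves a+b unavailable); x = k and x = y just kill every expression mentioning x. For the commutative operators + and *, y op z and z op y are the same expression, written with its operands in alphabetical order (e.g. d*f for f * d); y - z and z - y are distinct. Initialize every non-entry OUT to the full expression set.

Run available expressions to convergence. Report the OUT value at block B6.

Fixpoint table:
  B0:  IN={}  OUT={}
  B1:  IN={}  OUT={}
  B2:  IN={}  OUT={a*e}
  B3:  IN={}  OUT={}
  B4:  IN={}  OUT={}
  B5:  IN={}  OUT={c-a, d*f}
  B6:  IN={c-a, d*f}  OUT={d-d}
  B7:  IN={d-d}  OUT={d*e, e*e}
  B8:  IN={}  OUT={}

Merge at B6: IN[B6] = OUT[B5] = {c-a, d*f}
Applying B6's transfer function to that IN value gives OUT[B6] (row B6 above).

Answer: {d-d}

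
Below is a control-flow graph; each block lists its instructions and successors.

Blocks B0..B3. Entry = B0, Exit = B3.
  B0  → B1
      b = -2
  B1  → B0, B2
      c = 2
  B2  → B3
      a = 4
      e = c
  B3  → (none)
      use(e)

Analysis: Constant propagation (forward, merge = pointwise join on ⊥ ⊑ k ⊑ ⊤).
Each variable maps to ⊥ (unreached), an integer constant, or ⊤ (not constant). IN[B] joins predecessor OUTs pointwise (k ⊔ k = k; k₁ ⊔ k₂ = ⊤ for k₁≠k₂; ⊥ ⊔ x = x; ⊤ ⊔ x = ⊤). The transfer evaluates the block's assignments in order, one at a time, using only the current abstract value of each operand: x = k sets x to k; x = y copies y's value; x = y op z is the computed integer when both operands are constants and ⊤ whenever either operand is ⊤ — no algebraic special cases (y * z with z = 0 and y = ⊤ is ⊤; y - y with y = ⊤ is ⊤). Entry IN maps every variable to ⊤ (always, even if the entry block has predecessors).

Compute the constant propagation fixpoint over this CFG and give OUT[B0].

Converged values:
  B0:   IN=(all ⊤)   OUT={b:-2; rest ⊤}
  B1:   IN={b:-2; rest ⊤}   OUT={b:-2, c:2; rest ⊤}
  B2:   IN={b:-2, c:2; rest ⊤}   OUT={a:4, b:-2, c:2, e:2; rest ⊤}
  B3:   IN={a:4, b:-2, c:2, e:2; rest ⊤}   OUT={a:4, b:-2, c:2, e:2; rest ⊤}

Merge at B0 (entry node, so the boundary value (all ⊤) is joined with the incoming edge(s)): IN[B0] = (all ⊤) ⊔ OUT[B1] = {a: ⊤, b: ⊤, c: ⊤, d: ⊤, e: ⊤, f: ⊤}
Applying B0's transfer function to that IN value gives OUT[B0] (row B0 above).

Answer: {a: ⊤, b: -2, c: ⊤, d: ⊤, e: ⊤, f: ⊤}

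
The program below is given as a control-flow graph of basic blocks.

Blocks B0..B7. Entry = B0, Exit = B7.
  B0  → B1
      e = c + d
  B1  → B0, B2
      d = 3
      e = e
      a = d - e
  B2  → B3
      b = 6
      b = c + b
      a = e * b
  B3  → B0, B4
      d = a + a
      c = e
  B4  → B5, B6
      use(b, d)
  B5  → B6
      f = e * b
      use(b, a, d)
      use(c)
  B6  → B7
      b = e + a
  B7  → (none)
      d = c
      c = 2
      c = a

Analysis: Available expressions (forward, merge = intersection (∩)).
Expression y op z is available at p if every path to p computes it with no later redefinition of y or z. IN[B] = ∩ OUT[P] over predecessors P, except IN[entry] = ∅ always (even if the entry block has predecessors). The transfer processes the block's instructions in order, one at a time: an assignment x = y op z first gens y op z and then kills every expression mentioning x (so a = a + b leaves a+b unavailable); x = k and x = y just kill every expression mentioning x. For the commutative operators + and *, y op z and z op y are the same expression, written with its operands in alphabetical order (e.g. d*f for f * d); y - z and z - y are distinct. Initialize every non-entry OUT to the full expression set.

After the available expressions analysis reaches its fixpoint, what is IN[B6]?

Answer: {a+a, b*e}

Trace:
Per-block solution:
  B0: | IN={} | OUT={c+d}
  B1: | IN={c+d} | OUT={d-e}
  B2: | IN={d-e} | OUT={b*e, d-e}
  B3: | IN={b*e, d-e} | OUT={a+a, b*e}
  B4: | IN={a+a, b*e} | OUT={a+a, b*e}
  B5: | IN={a+a, b*e} | OUT={a+a, b*e}
  B6: | IN={a+a, b*e} | OUT={a+a, a+e}
  B7: | IN={a+a, a+e} | OUT={a+a, a+e}

Merge at B6: IN[B6] = OUT[B4] ∩ OUT[B5] = {a+a, b*e}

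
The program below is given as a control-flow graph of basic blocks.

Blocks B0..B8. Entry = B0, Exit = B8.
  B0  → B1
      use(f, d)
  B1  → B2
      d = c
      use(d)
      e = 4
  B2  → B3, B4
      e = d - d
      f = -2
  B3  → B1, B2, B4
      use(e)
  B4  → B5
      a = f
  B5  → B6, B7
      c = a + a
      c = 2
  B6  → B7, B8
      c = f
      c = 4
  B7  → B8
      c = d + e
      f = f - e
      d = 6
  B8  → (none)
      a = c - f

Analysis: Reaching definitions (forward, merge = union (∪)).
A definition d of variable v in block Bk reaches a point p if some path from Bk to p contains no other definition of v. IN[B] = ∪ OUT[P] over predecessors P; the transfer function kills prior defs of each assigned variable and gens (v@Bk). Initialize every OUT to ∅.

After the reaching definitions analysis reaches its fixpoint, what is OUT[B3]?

Answer: {d@B1, e@B2, f@B2}

Trace:
Per-block solution:
  B0:   IN={}   OUT={}
  B1:   IN={d@B1, e@B2, f@B2}   OUT={d@B1, e@B1, f@B2}
  B2:   IN={d@B1, e@B1, e@B2, f@B2}   OUT={d@B1, e@B2, f@B2}
  B3:   IN={d@B1, e@B2, f@B2}   OUT={d@B1, e@B2, f@B2}
  B4:   IN={d@B1, e@B2, f@B2}   OUT={a@B4, d@B1, e@B2, f@B2}
  B5:   IN={a@B4, d@B1, e@B2, f@B2}   OUT={a@B4, c@B5, d@B1, e@B2, f@B2}
  B6:   IN={a@B4, c@B5, d@B1, e@B2, f@B2}   OUT={a@B4, c@B6, d@B1, e@B2, f@B2}
  B7:   IN={a@B4, c@B5, c@B6, d@B1, e@B2, f@B2}   OUT={a@B4, c@B7, d@B7, e@B2, f@B7}
  B8:   IN={a@B4, c@B6, c@B7, d@B1, d@B7, e@B2, f@B2, f@B7}   OUT={a@B8, c@B6, c@B7, d@B1, d@B7, e@B2, f@B2, f@B7}

Merge at B3: IN[B3] = OUT[B2] = {d@B1, e@B2, f@B2}
Applying B3's transfer function to that IN value gives OUT[B3] (row B3 above).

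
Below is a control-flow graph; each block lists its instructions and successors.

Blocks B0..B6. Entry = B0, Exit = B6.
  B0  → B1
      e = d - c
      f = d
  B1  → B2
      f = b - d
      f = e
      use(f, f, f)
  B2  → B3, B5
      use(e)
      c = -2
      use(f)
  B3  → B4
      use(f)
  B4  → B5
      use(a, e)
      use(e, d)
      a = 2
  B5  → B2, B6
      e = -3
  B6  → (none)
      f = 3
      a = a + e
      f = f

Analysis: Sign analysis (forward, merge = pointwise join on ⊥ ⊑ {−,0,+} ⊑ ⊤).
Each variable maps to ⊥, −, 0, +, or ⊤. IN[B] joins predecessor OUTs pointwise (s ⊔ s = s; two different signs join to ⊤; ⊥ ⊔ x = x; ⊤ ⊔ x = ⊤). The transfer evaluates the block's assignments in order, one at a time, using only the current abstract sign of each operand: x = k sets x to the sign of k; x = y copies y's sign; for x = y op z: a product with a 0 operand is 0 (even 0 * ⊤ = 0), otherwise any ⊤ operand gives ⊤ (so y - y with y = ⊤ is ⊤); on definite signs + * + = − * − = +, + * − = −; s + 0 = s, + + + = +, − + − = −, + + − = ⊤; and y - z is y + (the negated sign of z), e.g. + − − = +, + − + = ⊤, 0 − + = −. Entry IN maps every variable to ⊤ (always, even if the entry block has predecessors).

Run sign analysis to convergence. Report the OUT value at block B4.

Answer: {a: +, b: ⊤, c: -, d: ⊤, e: ⊤, f: ⊤}

Derivation:
Fixpoint table:
  B0:   IN=(all ⊤)   OUT=(all ⊤)
  B1:   IN=(all ⊤)   OUT=(all ⊤)
  B2:   IN=(all ⊤)   OUT={c:-; rest ⊤}
  B3:   IN={c:-; rest ⊤}   OUT={c:-; rest ⊤}
  B4:   IN={c:-; rest ⊤}   OUT={a:+, c:-; rest ⊤}
  B5:   IN={c:-; rest ⊤}   OUT={c:-, e:-; rest ⊤}
  B6:   IN={c:-, e:-; rest ⊤}   OUT={c:-, e:-, f:+; rest ⊤}

Merge at B4: IN[B4] = OUT[B3] = {a: ⊤, b: ⊤, c: -, d: ⊤, e: ⊤, f: ⊤}
Applying B4's transfer function to that IN value gives OUT[B4] (row B4 above).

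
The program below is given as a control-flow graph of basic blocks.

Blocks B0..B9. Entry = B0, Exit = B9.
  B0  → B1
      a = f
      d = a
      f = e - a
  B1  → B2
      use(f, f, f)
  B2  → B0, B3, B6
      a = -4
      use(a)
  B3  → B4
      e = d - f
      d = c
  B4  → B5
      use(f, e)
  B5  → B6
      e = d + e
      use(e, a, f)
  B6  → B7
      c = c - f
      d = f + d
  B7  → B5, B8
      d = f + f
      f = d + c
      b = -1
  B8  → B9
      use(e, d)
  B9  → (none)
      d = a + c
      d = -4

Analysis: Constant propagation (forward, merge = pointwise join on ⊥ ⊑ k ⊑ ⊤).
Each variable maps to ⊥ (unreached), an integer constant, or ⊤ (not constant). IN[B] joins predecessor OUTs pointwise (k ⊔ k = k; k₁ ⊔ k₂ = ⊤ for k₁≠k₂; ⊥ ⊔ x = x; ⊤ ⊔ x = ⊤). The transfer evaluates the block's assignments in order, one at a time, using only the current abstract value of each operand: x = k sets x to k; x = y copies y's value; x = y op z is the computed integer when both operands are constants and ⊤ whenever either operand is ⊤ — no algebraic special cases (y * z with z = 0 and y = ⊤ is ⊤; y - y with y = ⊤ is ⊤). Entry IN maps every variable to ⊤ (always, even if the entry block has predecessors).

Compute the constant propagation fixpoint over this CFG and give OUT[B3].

Converged values:
  B0: | IN=(all ⊤) | OUT=(all ⊤)
  B1: | IN=(all ⊤) | OUT=(all ⊤)
  B2: | IN=(all ⊤) | OUT={a:-4; rest ⊤}
  B3: | IN={a:-4; rest ⊤} | OUT={a:-4; rest ⊤}
  B4: | IN={a:-4; rest ⊤} | OUT={a:-4; rest ⊤}
  B5: | IN={a:-4; rest ⊤} | OUT={a:-4; rest ⊤}
  B6: | IN={a:-4; rest ⊤} | OUT={a:-4; rest ⊤}
  B7: | IN={a:-4; rest ⊤} | OUT={a:-4, b:-1; rest ⊤}
  B8: | IN={a:-4, b:-1; rest ⊤} | OUT={a:-4, b:-1; rest ⊤}
  B9: | IN={a:-4, b:-1; rest ⊤} | OUT={a:-4, b:-1, d:-4; rest ⊤}

Merge at B3: IN[B3] = OUT[B2] = {a: -4, b: ⊤, c: ⊤, d: ⊤, e: ⊤, f: ⊤}
Applying B3's transfer function to that IN value gives OUT[B3] (row B3 above).

Answer: {a: -4, b: ⊤, c: ⊤, d: ⊤, e: ⊤, f: ⊤}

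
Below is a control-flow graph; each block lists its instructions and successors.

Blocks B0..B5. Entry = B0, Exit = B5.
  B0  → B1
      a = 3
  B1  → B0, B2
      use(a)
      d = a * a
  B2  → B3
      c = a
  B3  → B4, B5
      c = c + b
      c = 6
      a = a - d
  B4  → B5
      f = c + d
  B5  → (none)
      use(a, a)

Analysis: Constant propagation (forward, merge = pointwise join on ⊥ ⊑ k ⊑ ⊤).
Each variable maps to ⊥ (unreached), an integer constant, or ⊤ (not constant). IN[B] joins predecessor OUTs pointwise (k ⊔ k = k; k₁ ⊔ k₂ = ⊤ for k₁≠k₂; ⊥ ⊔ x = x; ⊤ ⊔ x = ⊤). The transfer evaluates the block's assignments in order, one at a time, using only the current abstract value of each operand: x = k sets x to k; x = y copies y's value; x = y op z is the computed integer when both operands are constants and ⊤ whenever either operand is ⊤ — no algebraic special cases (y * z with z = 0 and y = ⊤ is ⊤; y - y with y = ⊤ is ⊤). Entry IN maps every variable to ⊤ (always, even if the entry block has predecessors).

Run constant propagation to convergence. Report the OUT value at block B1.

Per-block solution:
  B0:   IN=(all ⊤)   OUT={a:3; rest ⊤}
  B1:   IN={a:3; rest ⊤}   OUT={a:3, d:9; rest ⊤}
  B2:   IN={a:3, d:9; rest ⊤}   OUT={a:3, c:3, d:9; rest ⊤}
  B3:   IN={a:3, c:3, d:9; rest ⊤}   OUT={a:-6, c:6, d:9; rest ⊤}
  B4:   IN={a:-6, c:6, d:9; rest ⊤}   OUT={a:-6, c:6, d:9, f:15; rest ⊤}
  B5:   IN={a:-6, c:6, d:9; rest ⊤}   OUT={a:-6, c:6, d:9; rest ⊤}

Merge at B1: IN[B1] = OUT[B0] = {a: 3, b: ⊤, c: ⊤, d: ⊤, e: ⊤, f: ⊤}
Applying B1's transfer function to that IN value gives OUT[B1] (row B1 above).

Answer: {a: 3, b: ⊤, c: ⊤, d: 9, e: ⊤, f: ⊤}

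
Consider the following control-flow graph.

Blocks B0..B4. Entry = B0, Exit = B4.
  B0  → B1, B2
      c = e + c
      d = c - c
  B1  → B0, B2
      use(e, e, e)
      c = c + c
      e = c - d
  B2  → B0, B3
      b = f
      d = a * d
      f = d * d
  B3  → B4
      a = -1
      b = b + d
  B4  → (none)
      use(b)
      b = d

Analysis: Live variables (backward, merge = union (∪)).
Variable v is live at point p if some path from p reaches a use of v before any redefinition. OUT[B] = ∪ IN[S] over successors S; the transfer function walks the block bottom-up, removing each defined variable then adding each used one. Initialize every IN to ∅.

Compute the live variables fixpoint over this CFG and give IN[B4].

Converged values:
  B0: | IN={a, c, e, f} | OUT={a, c, d, e, f}
  B1: | IN={a, c, d, e, f} | OUT={a, c, d, e, f}
  B2: | IN={a, c, d, e, f} | OUT={a, b, c, d, e, f}
  B3: | IN={b, d} | OUT={b, d}
  B4: | IN={b, d} | OUT={}

B4 is the boundary node: OUT[B4] = {}
Applying B4's transfer function to that OUT value gives IN[B4] (row B4 above).

Answer: {b, d}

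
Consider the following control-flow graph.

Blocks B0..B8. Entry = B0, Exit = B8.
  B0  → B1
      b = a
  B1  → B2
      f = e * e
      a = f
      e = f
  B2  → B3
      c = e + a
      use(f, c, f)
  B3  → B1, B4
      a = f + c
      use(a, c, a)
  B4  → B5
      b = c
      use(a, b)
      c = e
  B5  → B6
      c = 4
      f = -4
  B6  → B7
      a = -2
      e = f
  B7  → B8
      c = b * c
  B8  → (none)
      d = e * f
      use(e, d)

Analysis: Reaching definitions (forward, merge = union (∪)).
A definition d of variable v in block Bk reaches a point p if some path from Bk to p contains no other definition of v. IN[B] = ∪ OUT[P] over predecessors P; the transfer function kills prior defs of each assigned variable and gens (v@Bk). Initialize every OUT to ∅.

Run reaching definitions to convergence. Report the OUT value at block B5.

Answer: {a@B3, b@B4, c@B5, e@B1, f@B5}

Working:
Converged values:
  B0:  IN={}  OUT={b@B0}
  B1:  IN={a@B3, b@B0, c@B2, e@B1, f@B1}  OUT={a@B1, b@B0, c@B2, e@B1, f@B1}
  B2:  IN={a@B1, b@B0, c@B2, e@B1, f@B1}  OUT={a@B1, b@B0, c@B2, e@B1, f@B1}
  B3:  IN={a@B1, b@B0, c@B2, e@B1, f@B1}  OUT={a@B3, b@B0, c@B2, e@B1, f@B1}
  B4:  IN={a@B3, b@B0, c@B2, e@B1, f@B1}  OUT={a@B3, b@B4, c@B4, e@B1, f@B1}
  B5:  IN={a@B3, b@B4, c@B4, e@B1, f@B1}  OUT={a@B3, b@B4, c@B5, e@B1, f@B5}
  B6:  IN={a@B3, b@B4, c@B5, e@B1, f@B5}  OUT={a@B6, b@B4, c@B5, e@B6, f@B5}
  B7:  IN={a@B6, b@B4, c@B5, e@B6, f@B5}  OUT={a@B6, b@B4, c@B7, e@B6, f@B5}
  B8:  IN={a@B6, b@B4, c@B7, e@B6, f@B5}  OUT={a@B6, b@B4, c@B7, d@B8, e@B6, f@B5}

Merge at B5: IN[B5] = OUT[B4] = {a@B3, b@B4, c@B4, e@B1, f@B1}
Applying B5's transfer function to that IN value gives OUT[B5] (row B5 above).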